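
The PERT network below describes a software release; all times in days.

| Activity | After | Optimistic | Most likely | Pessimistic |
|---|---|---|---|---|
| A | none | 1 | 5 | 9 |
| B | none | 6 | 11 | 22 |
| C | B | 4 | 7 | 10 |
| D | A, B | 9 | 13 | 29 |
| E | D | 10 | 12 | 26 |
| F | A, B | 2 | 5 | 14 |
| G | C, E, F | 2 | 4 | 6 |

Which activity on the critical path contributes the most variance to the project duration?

te_A = (1 + 4·5 + 9)/6 = 30/6 = 5; σ²_A = ((9−1)/6)² = 1.778
te_B = (6 + 4·11 + 22)/6 = 72/6 = 12; σ²_B = ((22−6)/6)² = 7.111
te_C = (4 + 4·7 + 10)/6 = 42/6 = 7; σ²_C = ((10−4)/6)² = 1.000
te_D = (9 + 4·13 + 29)/6 = 90/6 = 15; σ²_D = ((29−9)/6)² = 11.111
te_E = (10 + 4·12 + 26)/6 = 84/6 = 14; σ²_E = ((26−10)/6)² = 7.111
te_F = (2 + 4·5 + 14)/6 = 36/6 = 6; σ²_F = ((14−2)/6)² = 4.000
te_G = (2 + 4·4 + 6)/6 = 24/6 = 4; σ²_G = ((6−2)/6)² = 0.444

Forward pass:
ES_A = 0; EF_A = 5
ES_B = 0; EF_B = 12
ES_C = 12; EF_C = 12+7 = 19
ES_D = max(EF_A=5, EF_B=12) = 12; EF_D = 12+15 = 27
ES_E = 27; EF_E = 27+14 = 41
ES_F = max(EF_A=5, EF_B=12) = 12; EF_F = 12+6 = 18
ES_G = max(EF_C=19, EF_E=41, EF_F=18) = 41; EF_G = 41+4 = 45
Expected project duration μ = 45 days. Critical path: B → D → E → G.

Variances on critical path: σ²_B=7.111, σ²_D=11.111, σ²_E=7.111, σ²_G=0.444.
Largest is σ²_D = 11.111.

D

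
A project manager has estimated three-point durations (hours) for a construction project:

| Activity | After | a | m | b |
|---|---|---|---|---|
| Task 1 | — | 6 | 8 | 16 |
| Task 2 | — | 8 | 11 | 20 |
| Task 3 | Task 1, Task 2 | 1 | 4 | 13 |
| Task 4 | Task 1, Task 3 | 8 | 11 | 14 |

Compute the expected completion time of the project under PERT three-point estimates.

te_Task 1 = (6 + 4·8 + 16)/6 = 54/6 = 9
te_Task 2 = (8 + 4·11 + 20)/6 = 72/6 = 12
te_Task 3 = (1 + 4·4 + 13)/6 = 30/6 = 5
te_Task 4 = (8 + 4·11 + 14)/6 = 66/6 = 11

Forward pass:
ES_Task 1 = 0; EF_Task 1 = 9
ES_Task 2 = 0; EF_Task 2 = 12
ES_Task 3 = max(EF_Task 1=9, EF_Task 2=12) = 12; EF_Task 3 = 12+5 = 17
ES_Task 4 = max(EF_Task 1=9, EF_Task 3=17) = 17; EF_Task 4 = 17+11 = 28
Expected project duration μ = 28 hours. Critical path: Task 2 → Task 3 → Task 4.

28 hours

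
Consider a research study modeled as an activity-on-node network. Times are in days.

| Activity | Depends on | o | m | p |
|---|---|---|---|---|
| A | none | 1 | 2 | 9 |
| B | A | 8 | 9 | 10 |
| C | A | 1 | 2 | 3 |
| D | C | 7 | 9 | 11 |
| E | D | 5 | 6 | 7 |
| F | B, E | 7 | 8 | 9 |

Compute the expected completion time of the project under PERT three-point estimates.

te_A = (1 + 4·2 + 9)/6 = 18/6 = 3
te_B = (8 + 4·9 + 10)/6 = 54/6 = 9
te_C = (1 + 4·2 + 3)/6 = 12/6 = 2
te_D = (7 + 4·9 + 11)/6 = 54/6 = 9
te_E = (5 + 4·6 + 7)/6 = 36/6 = 6
te_F = (7 + 4·8 + 9)/6 = 48/6 = 8

Forward pass:
ES_A = 0; EF_A = 3
ES_B = 3; EF_B = 3+9 = 12
ES_C = 3; EF_C = 3+2 = 5
ES_D = 5; EF_D = 5+9 = 14
ES_E = 14; EF_E = 14+6 = 20
ES_F = max(EF_B=12, EF_E=20) = 20; EF_F = 20+8 = 28
Expected project duration μ = 28 days. Critical path: A → C → D → E → F.

28 days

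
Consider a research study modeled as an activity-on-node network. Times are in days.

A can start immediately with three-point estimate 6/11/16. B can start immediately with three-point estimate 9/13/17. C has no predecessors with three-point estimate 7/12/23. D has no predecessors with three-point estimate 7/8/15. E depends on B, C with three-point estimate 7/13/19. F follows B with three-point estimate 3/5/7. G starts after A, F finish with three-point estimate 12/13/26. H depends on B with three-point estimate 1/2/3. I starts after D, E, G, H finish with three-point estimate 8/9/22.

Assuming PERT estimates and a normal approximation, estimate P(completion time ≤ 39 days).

te_A = (6 + 4·11 + 16)/6 = 66/6 = 11; σ²_A = ((16−6)/6)² = 2.778
te_B = (9 + 4·13 + 17)/6 = 78/6 = 13; σ²_B = ((17−9)/6)² = 1.778
te_C = (7 + 4·12 + 23)/6 = 78/6 = 13; σ²_C = ((23−7)/6)² = 7.111
te_D = (7 + 4·8 + 15)/6 = 54/6 = 9; σ²_D = ((15−7)/6)² = 1.778
te_E = (7 + 4·13 + 19)/6 = 78/6 = 13; σ²_E = ((19−7)/6)² = 4.000
te_F = (3 + 4·5 + 7)/6 = 30/6 = 5; σ²_F = ((7−3)/6)² = 0.444
te_G = (12 + 4·13 + 26)/6 = 90/6 = 15; σ²_G = ((26−12)/6)² = 5.444
te_H = (1 + 4·2 + 3)/6 = 12/6 = 2; σ²_H = ((3−1)/6)² = 0.111
te_I = (8 + 4·9 + 22)/6 = 66/6 = 11; σ²_I = ((22−8)/6)² = 5.444

Forward pass:
ES_A = 0; EF_A = 11
ES_B = 0; EF_B = 13
ES_C = 0; EF_C = 13
ES_D = 0; EF_D = 9
ES_E = max(EF_B=13, EF_C=13) = 13; EF_E = 13+13 = 26
ES_F = 13; EF_F = 13+5 = 18
ES_G = max(EF_A=11, EF_F=18) = 18; EF_G = 18+15 = 33
ES_H = 13; EF_H = 13+2 = 15
ES_I = max(EF_D=9, EF_E=26, EF_G=33, EF_H=15) = 33; EF_I = 33+11 = 44
Expected project duration μ = 44 days. Critical path: B → F → G → I.

Variance along critical path = 1.778 + 0.444 + 5.444 + 5.444 = 13.111; σ = √13.111 = 3.621 days.
Z = (39 − 44) / 3.621 = -1.381
P(T ≤ 39) = Φ(-1.381) ≈ 0.084

0.084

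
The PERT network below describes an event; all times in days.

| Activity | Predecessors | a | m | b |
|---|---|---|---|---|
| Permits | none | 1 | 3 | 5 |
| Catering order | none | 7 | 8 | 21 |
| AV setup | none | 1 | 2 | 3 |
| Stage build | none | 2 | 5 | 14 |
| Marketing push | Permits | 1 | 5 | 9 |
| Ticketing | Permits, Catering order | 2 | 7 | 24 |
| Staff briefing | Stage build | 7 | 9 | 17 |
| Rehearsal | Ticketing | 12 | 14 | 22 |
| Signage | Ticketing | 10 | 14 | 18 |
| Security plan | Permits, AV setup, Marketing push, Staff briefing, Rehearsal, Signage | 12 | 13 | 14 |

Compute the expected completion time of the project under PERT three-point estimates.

47 days

te_Permits = (1 + 4·3 + 5)/6 = 18/6 = 3
te_Catering order = (7 + 4·8 + 21)/6 = 60/6 = 10
te_AV setup = (1 + 4·2 + 3)/6 = 12/6 = 2
te_Stage build = (2 + 4·5 + 14)/6 = 36/6 = 6
te_Marketing push = (1 + 4·5 + 9)/6 = 30/6 = 5
te_Ticketing = (2 + 4·7 + 24)/6 = 54/6 = 9
te_Staff briefing = (7 + 4·9 + 17)/6 = 60/6 = 10
te_Rehearsal = (12 + 4·14 + 22)/6 = 90/6 = 15
te_Signage = (10 + 4·14 + 18)/6 = 84/6 = 14
te_Security plan = (12 + 4·13 + 14)/6 = 78/6 = 13

Forward pass:
ES_Permits = 0; EF_Permits = 3
ES_Catering order = 0; EF_Catering order = 10
ES_AV setup = 0; EF_AV setup = 2
ES_Stage build = 0; EF_Stage build = 6
ES_Marketing push = 3; EF_Marketing push = 3+5 = 8
ES_Ticketing = max(EF_Permits=3, EF_Catering order=10) = 10; EF_Ticketing = 10+9 = 19
ES_Staff briefing = 6; EF_Staff briefing = 6+10 = 16
ES_Rehearsal = 19; EF_Rehearsal = 19+15 = 34
ES_Signage = 19; EF_Signage = 19+14 = 33
ES_Security plan = max(EF_Permits=3, EF_AV setup=2, EF_Marketing push=8, EF_Staff briefing=16, EF_Rehearsal=34, EF_Signage=33) = 34; EF_Security plan = 34+13 = 47
Expected project duration μ = 47 days. Critical path: Catering order → Ticketing → Rehearsal → Security plan.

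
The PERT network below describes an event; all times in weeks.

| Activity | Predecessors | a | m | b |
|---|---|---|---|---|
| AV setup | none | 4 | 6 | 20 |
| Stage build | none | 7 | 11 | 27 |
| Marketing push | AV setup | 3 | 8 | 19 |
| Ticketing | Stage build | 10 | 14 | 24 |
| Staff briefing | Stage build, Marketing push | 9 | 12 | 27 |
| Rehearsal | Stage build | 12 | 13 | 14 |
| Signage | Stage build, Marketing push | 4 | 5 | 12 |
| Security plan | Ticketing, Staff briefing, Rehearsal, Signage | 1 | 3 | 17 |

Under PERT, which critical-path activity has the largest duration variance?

te_AV setup = (4 + 4·6 + 20)/6 = 48/6 = 8; σ²_AV setup = ((20−4)/6)² = 7.111
te_Stage build = (7 + 4·11 + 27)/6 = 78/6 = 13; σ²_Stage build = ((27−7)/6)² = 11.111
te_Marketing push = (3 + 4·8 + 19)/6 = 54/6 = 9; σ²_Marketing push = ((19−3)/6)² = 7.111
te_Ticketing = (10 + 4·14 + 24)/6 = 90/6 = 15; σ²_Ticketing = ((24−10)/6)² = 5.444
te_Staff briefing = (9 + 4·12 + 27)/6 = 84/6 = 14; σ²_Staff briefing = ((27−9)/6)² = 9.000
te_Rehearsal = (12 + 4·13 + 14)/6 = 78/6 = 13; σ²_Rehearsal = ((14−12)/6)² = 0.111
te_Signage = (4 + 4·5 + 12)/6 = 36/6 = 6; σ²_Signage = ((12−4)/6)² = 1.778
te_Security plan = (1 + 4·3 + 17)/6 = 30/6 = 5; σ²_Security plan = ((17−1)/6)² = 7.111

Forward pass:
ES_AV setup = 0; EF_AV setup = 8
ES_Stage build = 0; EF_Stage build = 13
ES_Marketing push = 8; EF_Marketing push = 8+9 = 17
ES_Ticketing = 13; EF_Ticketing = 13+15 = 28
ES_Staff briefing = max(EF_Stage build=13, EF_Marketing push=17) = 17; EF_Staff briefing = 17+14 = 31
ES_Rehearsal = 13; EF_Rehearsal = 13+13 = 26
ES_Signage = max(EF_Stage build=13, EF_Marketing push=17) = 17; EF_Signage = 17+6 = 23
ES_Security plan = max(EF_Ticketing=28, EF_Staff briefing=31, EF_Rehearsal=26, EF_Signage=23) = 31; EF_Security plan = 31+5 = 36
Expected project duration μ = 36 weeks. Critical path: AV setup → Marketing push → Staff briefing → Security plan.

Variances on critical path: σ²_AV setup=7.111, σ²_Marketing push=7.111, σ²_Staff briefing=9.000, σ²_Security plan=7.111.
Largest is σ²_Staff briefing = 9.000.

Staff briefing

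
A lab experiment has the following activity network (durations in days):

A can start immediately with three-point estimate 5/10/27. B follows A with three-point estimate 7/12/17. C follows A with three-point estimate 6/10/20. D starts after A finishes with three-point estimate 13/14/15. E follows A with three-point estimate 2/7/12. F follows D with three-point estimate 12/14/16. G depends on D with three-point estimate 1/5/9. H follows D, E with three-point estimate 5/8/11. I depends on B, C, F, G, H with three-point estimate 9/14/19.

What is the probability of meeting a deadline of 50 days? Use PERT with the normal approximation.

te_A = (5 + 4·10 + 27)/6 = 72/6 = 12; σ²_A = ((27−5)/6)² = 13.444
te_B = (7 + 4·12 + 17)/6 = 72/6 = 12; σ²_B = ((17−7)/6)² = 2.778
te_C = (6 + 4·10 + 20)/6 = 66/6 = 11; σ²_C = ((20−6)/6)² = 5.444
te_D = (13 + 4·14 + 15)/6 = 84/6 = 14; σ²_D = ((15−13)/6)² = 0.111
te_E = (2 + 4·7 + 12)/6 = 42/6 = 7; σ²_E = ((12−2)/6)² = 2.778
te_F = (12 + 4·14 + 16)/6 = 84/6 = 14; σ²_F = ((16−12)/6)² = 0.444
te_G = (1 + 4·5 + 9)/6 = 30/6 = 5; σ²_G = ((9−1)/6)² = 1.778
te_H = (5 + 4·8 + 11)/6 = 48/6 = 8; σ²_H = ((11−5)/6)² = 1.000
te_I = (9 + 4·14 + 19)/6 = 84/6 = 14; σ²_I = ((19−9)/6)² = 2.778

Forward pass:
ES_A = 0; EF_A = 12
ES_B = 12; EF_B = 12+12 = 24
ES_C = 12; EF_C = 12+11 = 23
ES_D = 12; EF_D = 12+14 = 26
ES_E = 12; EF_E = 12+7 = 19
ES_F = 26; EF_F = 26+14 = 40
ES_G = 26; EF_G = 26+5 = 31
ES_H = max(EF_D=26, EF_E=19) = 26; EF_H = 26+8 = 34
ES_I = max(EF_B=24, EF_C=23, EF_F=40, EF_G=31, EF_H=34) = 40; EF_I = 40+14 = 54
Expected project duration μ = 54 days. Critical path: A → D → F → I.

Variance along critical path = 13.444 + 0.111 + 0.444 + 2.778 = 16.778; σ = √16.778 = 4.096 days.
Z = (50 − 54) / 4.096 = -0.977
P(T ≤ 50) = Φ(-0.977) ≈ 0.164

0.164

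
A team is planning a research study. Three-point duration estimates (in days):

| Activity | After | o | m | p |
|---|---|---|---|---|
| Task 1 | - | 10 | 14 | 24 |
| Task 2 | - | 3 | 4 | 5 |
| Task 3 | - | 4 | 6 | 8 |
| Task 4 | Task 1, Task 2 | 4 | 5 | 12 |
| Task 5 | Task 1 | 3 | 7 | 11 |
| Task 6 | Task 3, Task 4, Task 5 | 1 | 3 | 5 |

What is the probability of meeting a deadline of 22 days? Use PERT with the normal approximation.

te_Task 1 = (10 + 4·14 + 24)/6 = 90/6 = 15; σ²_Task 1 = ((24−10)/6)² = 5.444
te_Task 2 = (3 + 4·4 + 5)/6 = 24/6 = 4; σ²_Task 2 = ((5−3)/6)² = 0.111
te_Task 3 = (4 + 4·6 + 8)/6 = 36/6 = 6; σ²_Task 3 = ((8−4)/6)² = 0.444
te_Task 4 = (4 + 4·5 + 12)/6 = 36/6 = 6; σ²_Task 4 = ((12−4)/6)² = 1.778
te_Task 5 = (3 + 4·7 + 11)/6 = 42/6 = 7; σ²_Task 5 = ((11−3)/6)² = 1.778
te_Task 6 = (1 + 4·3 + 5)/6 = 18/6 = 3; σ²_Task 6 = ((5−1)/6)² = 0.444

Forward pass:
ES_Task 1 = 0; EF_Task 1 = 15
ES_Task 2 = 0; EF_Task 2 = 4
ES_Task 3 = 0; EF_Task 3 = 6
ES_Task 4 = max(EF_Task 1=15, EF_Task 2=4) = 15; EF_Task 4 = 15+6 = 21
ES_Task 5 = 15; EF_Task 5 = 15+7 = 22
ES_Task 6 = max(EF_Task 3=6, EF_Task 4=21, EF_Task 5=22) = 22; EF_Task 6 = 22+3 = 25
Expected project duration μ = 25 days. Critical path: Task 1 → Task 5 → Task 6.

Variance along critical path = 5.444 + 1.778 + 0.444 = 7.667; σ = √7.667 = 2.769 days.
Z = (22 − 25) / 2.769 = -1.083
P(T ≤ 22) = Φ(-1.083) ≈ 0.139

0.139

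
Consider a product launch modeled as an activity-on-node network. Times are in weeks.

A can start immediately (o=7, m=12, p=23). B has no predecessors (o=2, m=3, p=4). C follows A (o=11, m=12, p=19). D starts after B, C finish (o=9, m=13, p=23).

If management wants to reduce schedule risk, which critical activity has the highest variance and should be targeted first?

A

te_A = (7 + 4·12 + 23)/6 = 78/6 = 13; σ²_A = ((23−7)/6)² = 7.111
te_B = (2 + 4·3 + 4)/6 = 18/6 = 3; σ²_B = ((4−2)/6)² = 0.111
te_C = (11 + 4·12 + 19)/6 = 78/6 = 13; σ²_C = ((19−11)/6)² = 1.778
te_D = (9 + 4·13 + 23)/6 = 84/6 = 14; σ²_D = ((23−9)/6)² = 5.444

Forward pass:
ES_A = 0; EF_A = 13
ES_B = 0; EF_B = 3
ES_C = 13; EF_C = 13+13 = 26
ES_D = max(EF_B=3, EF_C=26) = 26; EF_D = 26+14 = 40
Expected project duration μ = 40 weeks. Critical path: A → C → D.

Variances on critical path: σ²_A=7.111, σ²_C=1.778, σ²_D=5.444.
Largest is σ²_A = 7.111.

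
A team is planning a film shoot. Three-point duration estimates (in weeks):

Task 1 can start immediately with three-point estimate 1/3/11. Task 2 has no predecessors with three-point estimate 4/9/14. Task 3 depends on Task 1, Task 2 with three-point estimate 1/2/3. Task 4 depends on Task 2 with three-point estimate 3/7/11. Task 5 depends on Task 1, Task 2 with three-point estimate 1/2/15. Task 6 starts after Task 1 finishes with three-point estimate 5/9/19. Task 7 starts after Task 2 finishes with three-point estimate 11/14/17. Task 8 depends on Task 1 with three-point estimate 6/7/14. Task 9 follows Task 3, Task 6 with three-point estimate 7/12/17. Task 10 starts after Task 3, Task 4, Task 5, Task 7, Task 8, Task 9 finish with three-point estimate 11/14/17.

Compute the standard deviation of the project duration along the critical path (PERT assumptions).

3.46 weeks

te_Task 1 = (1 + 4·3 + 11)/6 = 24/6 = 4; σ²_Task 1 = ((11−1)/6)² = 2.778
te_Task 2 = (4 + 4·9 + 14)/6 = 54/6 = 9; σ²_Task 2 = ((14−4)/6)² = 2.778
te_Task 3 = (1 + 4·2 + 3)/6 = 12/6 = 2; σ²_Task 3 = ((3−1)/6)² = 0.111
te_Task 4 = (3 + 4·7 + 11)/6 = 42/6 = 7; σ²_Task 4 = ((11−3)/6)² = 1.778
te_Task 5 = (1 + 4·2 + 15)/6 = 24/6 = 4; σ²_Task 5 = ((15−1)/6)² = 5.444
te_Task 6 = (5 + 4·9 + 19)/6 = 60/6 = 10; σ²_Task 6 = ((19−5)/6)² = 5.444
te_Task 7 = (11 + 4·14 + 17)/6 = 84/6 = 14; σ²_Task 7 = ((17−11)/6)² = 1.000
te_Task 8 = (6 + 4·7 + 14)/6 = 48/6 = 8; σ²_Task 8 = ((14−6)/6)² = 1.778
te_Task 9 = (7 + 4·12 + 17)/6 = 72/6 = 12; σ²_Task 9 = ((17−7)/6)² = 2.778
te_Task 10 = (11 + 4·14 + 17)/6 = 84/6 = 14; σ²_Task 10 = ((17−11)/6)² = 1.000

Forward pass:
ES_Task 1 = 0; EF_Task 1 = 4
ES_Task 2 = 0; EF_Task 2 = 9
ES_Task 3 = max(EF_Task 1=4, EF_Task 2=9) = 9; EF_Task 3 = 9+2 = 11
ES_Task 4 = 9; EF_Task 4 = 9+7 = 16
ES_Task 5 = max(EF_Task 1=4, EF_Task 2=9) = 9; EF_Task 5 = 9+4 = 13
ES_Task 6 = 4; EF_Task 6 = 4+10 = 14
ES_Task 7 = 9; EF_Task 7 = 9+14 = 23
ES_Task 8 = 4; EF_Task 8 = 4+8 = 12
ES_Task 9 = max(EF_Task 3=11, EF_Task 6=14) = 14; EF_Task 9 = 14+12 = 26
ES_Task 10 = max(EF_Task 3=11, EF_Task 4=16, EF_Task 5=13, EF_Task 7=23, EF_Task 8=12, EF_Task 9=26) = 26; EF_Task 10 = 26+14 = 40
Expected project duration μ = 40 weeks. Critical path: Task 1 → Task 6 → Task 9 → Task 10.

Variance along critical path = 2.778 + 5.444 + 2.778 + 1.000 = 12.000
σ = √12.000 = 3.464 weeks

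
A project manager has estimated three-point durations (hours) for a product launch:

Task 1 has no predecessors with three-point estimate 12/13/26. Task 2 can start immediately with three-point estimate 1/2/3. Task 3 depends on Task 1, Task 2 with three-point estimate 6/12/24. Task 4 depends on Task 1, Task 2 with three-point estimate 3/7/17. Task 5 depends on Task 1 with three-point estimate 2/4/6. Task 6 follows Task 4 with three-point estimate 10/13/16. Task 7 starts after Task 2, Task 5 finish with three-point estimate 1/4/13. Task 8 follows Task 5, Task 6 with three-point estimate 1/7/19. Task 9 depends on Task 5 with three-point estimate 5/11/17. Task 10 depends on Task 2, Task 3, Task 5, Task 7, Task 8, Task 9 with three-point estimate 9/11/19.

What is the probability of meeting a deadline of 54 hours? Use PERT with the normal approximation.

0.340

te_Task 1 = (12 + 4·13 + 26)/6 = 90/6 = 15; σ²_Task 1 = ((26−12)/6)² = 5.444
te_Task 2 = (1 + 4·2 + 3)/6 = 12/6 = 2; σ²_Task 2 = ((3−1)/6)² = 0.111
te_Task 3 = (6 + 4·12 + 24)/6 = 78/6 = 13; σ²_Task 3 = ((24−6)/6)² = 9.000
te_Task 4 = (3 + 4·7 + 17)/6 = 48/6 = 8; σ²_Task 4 = ((17−3)/6)² = 5.444
te_Task 5 = (2 + 4·4 + 6)/6 = 24/6 = 4; σ²_Task 5 = ((6−2)/6)² = 0.444
te_Task 6 = (10 + 4·13 + 16)/6 = 78/6 = 13; σ²_Task 6 = ((16−10)/6)² = 1.000
te_Task 7 = (1 + 4·4 + 13)/6 = 30/6 = 5; σ²_Task 7 = ((13−1)/6)² = 4.000
te_Task 8 = (1 + 4·7 + 19)/6 = 48/6 = 8; σ²_Task 8 = ((19−1)/6)² = 9.000
te_Task 9 = (5 + 4·11 + 17)/6 = 66/6 = 11; σ²_Task 9 = ((17−5)/6)² = 4.000
te_Task 10 = (9 + 4·11 + 19)/6 = 72/6 = 12; σ²_Task 10 = ((19−9)/6)² = 2.778

Forward pass:
ES_Task 1 = 0; EF_Task 1 = 15
ES_Task 2 = 0; EF_Task 2 = 2
ES_Task 3 = max(EF_Task 1=15, EF_Task 2=2) = 15; EF_Task 3 = 15+13 = 28
ES_Task 4 = max(EF_Task 1=15, EF_Task 2=2) = 15; EF_Task 4 = 15+8 = 23
ES_Task 5 = 15; EF_Task 5 = 15+4 = 19
ES_Task 6 = 23; EF_Task 6 = 23+13 = 36
ES_Task 7 = max(EF_Task 2=2, EF_Task 5=19) = 19; EF_Task 7 = 19+5 = 24
ES_Task 8 = max(EF_Task 5=19, EF_Task 6=36) = 36; EF_Task 8 = 36+8 = 44
ES_Task 9 = 19; EF_Task 9 = 19+11 = 30
ES_Task 10 = max(EF_Task 2=2, EF_Task 3=28, EF_Task 5=19, EF_Task 7=24, EF_Task 8=44, EF_Task 9=30) = 44; EF_Task 10 = 44+12 = 56
Expected project duration μ = 56 hours. Critical path: Task 1 → Task 4 → Task 6 → Task 8 → Task 10.

Variance along critical path = 5.444 + 5.444 + 1.000 + 9.000 + 2.778 = 23.667; σ = √23.667 = 4.865 hours.
Z = (54 − 56) / 4.865 = -0.411
P(T ≤ 54) = Φ(-0.411) ≈ 0.340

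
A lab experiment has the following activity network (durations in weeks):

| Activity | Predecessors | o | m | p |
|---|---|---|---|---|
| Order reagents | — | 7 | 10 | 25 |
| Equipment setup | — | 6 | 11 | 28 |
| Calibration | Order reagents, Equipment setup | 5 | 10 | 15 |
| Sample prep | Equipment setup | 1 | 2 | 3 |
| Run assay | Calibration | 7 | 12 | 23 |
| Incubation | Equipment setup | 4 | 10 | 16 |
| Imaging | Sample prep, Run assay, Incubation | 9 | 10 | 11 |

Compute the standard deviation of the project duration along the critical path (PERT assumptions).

4.84 weeks

te_Order reagents = (7 + 4·10 + 25)/6 = 72/6 = 12; σ²_Order reagents = ((25−7)/6)² = 9.000
te_Equipment setup = (6 + 4·11 + 28)/6 = 78/6 = 13; σ²_Equipment setup = ((28−6)/6)² = 13.444
te_Calibration = (5 + 4·10 + 15)/6 = 60/6 = 10; σ²_Calibration = ((15−5)/6)² = 2.778
te_Sample prep = (1 + 4·2 + 3)/6 = 12/6 = 2; σ²_Sample prep = ((3−1)/6)² = 0.111
te_Run assay = (7 + 4·12 + 23)/6 = 78/6 = 13; σ²_Run assay = ((23−7)/6)² = 7.111
te_Incubation = (4 + 4·10 + 16)/6 = 60/6 = 10; σ²_Incubation = ((16−4)/6)² = 4.000
te_Imaging = (9 + 4·10 + 11)/6 = 60/6 = 10; σ²_Imaging = ((11−9)/6)² = 0.111

Forward pass:
ES_Order reagents = 0; EF_Order reagents = 12
ES_Equipment setup = 0; EF_Equipment setup = 13
ES_Calibration = max(EF_Order reagents=12, EF_Equipment setup=13) = 13; EF_Calibration = 13+10 = 23
ES_Sample prep = 13; EF_Sample prep = 13+2 = 15
ES_Run assay = 23; EF_Run assay = 23+13 = 36
ES_Incubation = 13; EF_Incubation = 13+10 = 23
ES_Imaging = max(EF_Sample prep=15, EF_Run assay=36, EF_Incubation=23) = 36; EF_Imaging = 36+10 = 46
Expected project duration μ = 46 weeks. Critical path: Equipment setup → Calibration → Run assay → Imaging.

Variance along critical path = 13.444 + 2.778 + 7.111 + 0.111 = 23.444
σ = √23.444 = 4.842 weeks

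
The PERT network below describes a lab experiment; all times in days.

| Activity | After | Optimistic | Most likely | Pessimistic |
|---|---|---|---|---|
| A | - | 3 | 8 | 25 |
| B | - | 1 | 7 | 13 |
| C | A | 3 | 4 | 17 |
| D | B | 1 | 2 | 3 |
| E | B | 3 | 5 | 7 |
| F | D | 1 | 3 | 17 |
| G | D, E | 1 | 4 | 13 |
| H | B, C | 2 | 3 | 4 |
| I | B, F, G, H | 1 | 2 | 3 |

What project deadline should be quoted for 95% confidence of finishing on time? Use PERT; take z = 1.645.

28.2 days

te_A = (3 + 4·8 + 25)/6 = 60/6 = 10; σ²_A = ((25−3)/6)² = 13.444
te_B = (1 + 4·7 + 13)/6 = 42/6 = 7; σ²_B = ((13−1)/6)² = 4.000
te_C = (3 + 4·4 + 17)/6 = 36/6 = 6; σ²_C = ((17−3)/6)² = 5.444
te_D = (1 + 4·2 + 3)/6 = 12/6 = 2; σ²_D = ((3−1)/6)² = 0.111
te_E = (3 + 4·5 + 7)/6 = 30/6 = 5; σ²_E = ((7−3)/6)² = 0.444
te_F = (1 + 4·3 + 17)/6 = 30/6 = 5; σ²_F = ((17−1)/6)² = 7.111
te_G = (1 + 4·4 + 13)/6 = 30/6 = 5; σ²_G = ((13−1)/6)² = 4.000
te_H = (2 + 4·3 + 4)/6 = 18/6 = 3; σ²_H = ((4−2)/6)² = 0.111
te_I = (1 + 4·2 + 3)/6 = 12/6 = 2; σ²_I = ((3−1)/6)² = 0.111

Forward pass:
ES_A = 0; EF_A = 10
ES_B = 0; EF_B = 7
ES_C = 10; EF_C = 10+6 = 16
ES_D = 7; EF_D = 7+2 = 9
ES_E = 7; EF_E = 7+5 = 12
ES_F = 9; EF_F = 9+5 = 14
ES_G = max(EF_D=9, EF_E=12) = 12; EF_G = 12+5 = 17
ES_H = max(EF_B=7, EF_C=16) = 16; EF_H = 16+3 = 19
ES_I = max(EF_B=7, EF_F=14, EF_G=17, EF_H=19) = 19; EF_I = 19+2 = 21
Expected project duration μ = 21 days. Critical path: A → C → H → I.

Variance along critical path = 13.444 + 5.444 + 0.111 + 0.111 = 19.111; σ = 4.372 days.
D = μ + z·σ = 21 + 1.645·4.372 = 28.2 days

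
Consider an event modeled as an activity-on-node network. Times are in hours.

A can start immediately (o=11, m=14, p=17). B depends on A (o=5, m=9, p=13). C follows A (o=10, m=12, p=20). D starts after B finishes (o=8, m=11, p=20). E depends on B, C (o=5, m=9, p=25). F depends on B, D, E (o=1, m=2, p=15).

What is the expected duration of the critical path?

te_A = (11 + 4·14 + 17)/6 = 84/6 = 14
te_B = (5 + 4·9 + 13)/6 = 54/6 = 9
te_C = (10 + 4·12 + 20)/6 = 78/6 = 13
te_D = (8 + 4·11 + 20)/6 = 72/6 = 12
te_E = (5 + 4·9 + 25)/6 = 66/6 = 11
te_F = (1 + 4·2 + 15)/6 = 24/6 = 4

Forward pass:
ES_A = 0; EF_A = 14
ES_B = 14; EF_B = 14+9 = 23
ES_C = 14; EF_C = 14+13 = 27
ES_D = 23; EF_D = 23+12 = 35
ES_E = max(EF_B=23, EF_C=27) = 27; EF_E = 27+11 = 38
ES_F = max(EF_B=23, EF_D=35, EF_E=38) = 38; EF_F = 38+4 = 42
Expected project duration μ = 42 hours. Critical path: A → C → E → F.

42 hours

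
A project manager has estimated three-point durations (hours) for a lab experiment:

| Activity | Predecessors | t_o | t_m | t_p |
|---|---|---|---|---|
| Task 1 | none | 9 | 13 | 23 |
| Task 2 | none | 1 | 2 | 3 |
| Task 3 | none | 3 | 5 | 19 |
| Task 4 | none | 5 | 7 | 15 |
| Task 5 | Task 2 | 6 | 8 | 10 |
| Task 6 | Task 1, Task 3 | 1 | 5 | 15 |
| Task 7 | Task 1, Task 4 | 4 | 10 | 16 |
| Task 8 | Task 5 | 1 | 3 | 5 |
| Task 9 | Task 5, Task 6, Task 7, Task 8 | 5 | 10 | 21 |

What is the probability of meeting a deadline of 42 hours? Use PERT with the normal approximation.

te_Task 1 = (9 + 4·13 + 23)/6 = 84/6 = 14; σ²_Task 1 = ((23−9)/6)² = 5.444
te_Task 2 = (1 + 4·2 + 3)/6 = 12/6 = 2; σ²_Task 2 = ((3−1)/6)² = 0.111
te_Task 3 = (3 + 4·5 + 19)/6 = 42/6 = 7; σ²_Task 3 = ((19−3)/6)² = 7.111
te_Task 4 = (5 + 4·7 + 15)/6 = 48/6 = 8; σ²_Task 4 = ((15−5)/6)² = 2.778
te_Task 5 = (6 + 4·8 + 10)/6 = 48/6 = 8; σ²_Task 5 = ((10−6)/6)² = 0.444
te_Task 6 = (1 + 4·5 + 15)/6 = 36/6 = 6; σ²_Task 6 = ((15−1)/6)² = 5.444
te_Task 7 = (4 + 4·10 + 16)/6 = 60/6 = 10; σ²_Task 7 = ((16−4)/6)² = 4.000
te_Task 8 = (1 + 4·3 + 5)/6 = 18/6 = 3; σ²_Task 8 = ((5−1)/6)² = 0.444
te_Task 9 = (5 + 4·10 + 21)/6 = 66/6 = 11; σ²_Task 9 = ((21−5)/6)² = 7.111

Forward pass:
ES_Task 1 = 0; EF_Task 1 = 14
ES_Task 2 = 0; EF_Task 2 = 2
ES_Task 3 = 0; EF_Task 3 = 7
ES_Task 4 = 0; EF_Task 4 = 8
ES_Task 5 = 2; EF_Task 5 = 2+8 = 10
ES_Task 6 = max(EF_Task 1=14, EF_Task 3=7) = 14; EF_Task 6 = 14+6 = 20
ES_Task 7 = max(EF_Task 1=14, EF_Task 4=8) = 14; EF_Task 7 = 14+10 = 24
ES_Task 8 = 10; EF_Task 8 = 10+3 = 13
ES_Task 9 = max(EF_Task 5=10, EF_Task 6=20, EF_Task 7=24, EF_Task 8=13) = 24; EF_Task 9 = 24+11 = 35
Expected project duration μ = 35 hours. Critical path: Task 1 → Task 7 → Task 9.

Variance along critical path = 5.444 + 4.000 + 7.111 = 16.556; σ = √16.556 = 4.069 hours.
Z = (42 − 35) / 4.069 = 1.720
P(T ≤ 42) = Φ(1.720) ≈ 0.957

0.957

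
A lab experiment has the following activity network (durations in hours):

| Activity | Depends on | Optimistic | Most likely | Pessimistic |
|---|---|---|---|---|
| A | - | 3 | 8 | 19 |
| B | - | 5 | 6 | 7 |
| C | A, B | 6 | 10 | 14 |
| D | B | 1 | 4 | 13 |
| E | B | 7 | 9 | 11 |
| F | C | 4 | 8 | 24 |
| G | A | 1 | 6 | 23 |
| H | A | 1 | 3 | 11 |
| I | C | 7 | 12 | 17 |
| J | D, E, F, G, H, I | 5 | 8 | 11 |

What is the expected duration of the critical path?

te_A = (3 + 4·8 + 19)/6 = 54/6 = 9
te_B = (5 + 4·6 + 7)/6 = 36/6 = 6
te_C = (6 + 4·10 + 14)/6 = 60/6 = 10
te_D = (1 + 4·4 + 13)/6 = 30/6 = 5
te_E = (7 + 4·9 + 11)/6 = 54/6 = 9
te_F = (4 + 4·8 + 24)/6 = 60/6 = 10
te_G = (1 + 4·6 + 23)/6 = 48/6 = 8
te_H = (1 + 4·3 + 11)/6 = 24/6 = 4
te_I = (7 + 4·12 + 17)/6 = 72/6 = 12
te_J = (5 + 4·8 + 11)/6 = 48/6 = 8

Forward pass:
ES_A = 0; EF_A = 9
ES_B = 0; EF_B = 6
ES_C = max(EF_A=9, EF_B=6) = 9; EF_C = 9+10 = 19
ES_D = 6; EF_D = 6+5 = 11
ES_E = 6; EF_E = 6+9 = 15
ES_F = 19; EF_F = 19+10 = 29
ES_G = 9; EF_G = 9+8 = 17
ES_H = 9; EF_H = 9+4 = 13
ES_I = 19; EF_I = 19+12 = 31
ES_J = max(EF_D=11, EF_E=15, EF_F=29, EF_G=17, EF_H=13, EF_I=31) = 31; EF_J = 31+8 = 39
Expected project duration μ = 39 hours. Critical path: A → C → I → J.

39 hours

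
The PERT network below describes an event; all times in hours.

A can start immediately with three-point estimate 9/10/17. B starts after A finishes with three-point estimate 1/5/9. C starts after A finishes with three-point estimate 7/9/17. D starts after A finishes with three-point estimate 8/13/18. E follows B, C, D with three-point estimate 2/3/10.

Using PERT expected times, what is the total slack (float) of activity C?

3 hours

te_A = (9 + 4·10 + 17)/6 = 66/6 = 11
te_B = (1 + 4·5 + 9)/6 = 30/6 = 5
te_C = (7 + 4·9 + 17)/6 = 60/6 = 10
te_D = (8 + 4·13 + 18)/6 = 78/6 = 13
te_E = (2 + 4·3 + 10)/6 = 24/6 = 4

Forward pass:
ES_A = 0; EF_A = 11
ES_B = 11; EF_B = 11+5 = 16
ES_C = 11; EF_C = 11+10 = 21
ES_D = 11; EF_D = 11+13 = 24
ES_E = max(EF_B=16, EF_C=21, EF_D=24) = 24; EF_E = 24+4 = 28
Expected project duration μ = 28 hours. Critical path: A → D → E.

Backward pass:
LF_E = 28; LS_E = 28−4 = 24
LF_D = LS_E = 24; LS_D = 24−13 = 11
LF_C = LS_E = 24; LS_C = 24−10 = 14
LF_B = LS_E = 24; LS_B = 24−5 = 19
LF_A = min(LS_B=19, LS_C=14, LS_D=11) = 11; LS_A = 11−11 = 0
Slack_C = LS_C − ES_C = 14 − 11 = 3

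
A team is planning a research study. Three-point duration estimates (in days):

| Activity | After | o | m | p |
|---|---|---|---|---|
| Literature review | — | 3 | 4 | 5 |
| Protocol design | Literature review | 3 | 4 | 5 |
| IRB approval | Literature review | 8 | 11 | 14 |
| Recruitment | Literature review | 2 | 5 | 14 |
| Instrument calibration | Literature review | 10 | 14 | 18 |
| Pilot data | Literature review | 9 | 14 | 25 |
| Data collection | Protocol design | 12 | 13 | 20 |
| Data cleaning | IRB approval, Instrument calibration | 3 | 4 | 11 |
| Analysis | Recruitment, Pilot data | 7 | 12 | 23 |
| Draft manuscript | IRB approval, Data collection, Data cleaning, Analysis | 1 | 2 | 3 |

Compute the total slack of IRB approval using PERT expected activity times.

te_Literature review = (3 + 4·4 + 5)/6 = 24/6 = 4
te_Protocol design = (3 + 4·4 + 5)/6 = 24/6 = 4
te_IRB approval = (8 + 4·11 + 14)/6 = 66/6 = 11
te_Recruitment = (2 + 4·5 + 14)/6 = 36/6 = 6
te_Instrument calibration = (10 + 4·14 + 18)/6 = 84/6 = 14
te_Pilot data = (9 + 4·14 + 25)/6 = 90/6 = 15
te_Data collection = (12 + 4·13 + 20)/6 = 84/6 = 14
te_Data cleaning = (3 + 4·4 + 11)/6 = 30/6 = 5
te_Analysis = (7 + 4·12 + 23)/6 = 78/6 = 13
te_Draft manuscript = (1 + 4·2 + 3)/6 = 12/6 = 2

Forward pass:
ES_Literature review = 0; EF_Literature review = 4
ES_Protocol design = 4; EF_Protocol design = 4+4 = 8
ES_IRB approval = 4; EF_IRB approval = 4+11 = 15
ES_Recruitment = 4; EF_Recruitment = 4+6 = 10
ES_Instrument calibration = 4; EF_Instrument calibration = 4+14 = 18
ES_Pilot data = 4; EF_Pilot data = 4+15 = 19
ES_Data collection = 8; EF_Data collection = 8+14 = 22
ES_Data cleaning = max(EF_IRB approval=15, EF_Instrument calibration=18) = 18; EF_Data cleaning = 18+5 = 23
ES_Analysis = max(EF_Recruitment=10, EF_Pilot data=19) = 19; EF_Analysis = 19+13 = 32
ES_Draft manuscript = max(EF_IRB approval=15, EF_Data collection=22, EF_Data cleaning=23, EF_Analysis=32) = 32; EF_Draft manuscript = 32+2 = 34
Expected project duration μ = 34 days. Critical path: Literature review → Pilot data → Analysis → Draft manuscript.

Backward pass:
LF_Draft manuscript = 34; LS_Draft manuscript = 34−2 = 32
LF_Analysis = LS_Draft manuscript = 32; LS_Analysis = 32−13 = 19
LF_Data cleaning = LS_Draft manuscript = 32; LS_Data cleaning = 32−5 = 27
LF_Data collection = LS_Draft manuscript = 32; LS_Data collection = 32−14 = 18
LF_Pilot data = LS_Analysis = 19; LS_Pilot data = 19−15 = 4
LF_Instrument calibration = LS_Data cleaning = 27; LS_Instrument calibration = 27−14 = 13
LF_Recruitment = LS_Analysis = 19; LS_Recruitment = 19−6 = 13
LF_IRB approval = min(LS_Data cleaning=27, LS_Draft manuscript=32) = 27; LS_IRB approval = 27−11 = 16
LF_Protocol design = LS_Data collection = 18; LS_Protocol design = 18−4 = 14
LF_Literature review = min(LS_Protocol design=14, LS_IRB approval=16, LS_Recruitment=13, LS_Instrument calibration=13, LS_Pilot data=4) = 4; LS_Literature review = 4−4 = 0
Slack_IRB approval = LS_IRB approval − ES_IRB approval = 16 − 4 = 12

12 days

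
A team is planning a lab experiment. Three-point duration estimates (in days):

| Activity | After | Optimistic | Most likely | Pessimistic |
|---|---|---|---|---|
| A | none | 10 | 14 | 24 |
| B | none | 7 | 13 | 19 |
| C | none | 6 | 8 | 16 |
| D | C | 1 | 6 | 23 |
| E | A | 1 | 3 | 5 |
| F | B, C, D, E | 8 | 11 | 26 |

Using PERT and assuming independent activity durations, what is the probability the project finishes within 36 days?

0.902

te_A = (10 + 4·14 + 24)/6 = 90/6 = 15; σ²_A = ((24−10)/6)² = 5.444
te_B = (7 + 4·13 + 19)/6 = 78/6 = 13; σ²_B = ((19−7)/6)² = 4.000
te_C = (6 + 4·8 + 16)/6 = 54/6 = 9; σ²_C = ((16−6)/6)² = 2.778
te_D = (1 + 4·6 + 23)/6 = 48/6 = 8; σ²_D = ((23−1)/6)² = 13.444
te_E = (1 + 4·3 + 5)/6 = 18/6 = 3; σ²_E = ((5−1)/6)² = 0.444
te_F = (8 + 4·11 + 26)/6 = 78/6 = 13; σ²_F = ((26−8)/6)² = 9.000

Forward pass:
ES_A = 0; EF_A = 15
ES_B = 0; EF_B = 13
ES_C = 0; EF_C = 9
ES_D = 9; EF_D = 9+8 = 17
ES_E = 15; EF_E = 15+3 = 18
ES_F = max(EF_B=13, EF_C=9, EF_D=17, EF_E=18) = 18; EF_F = 18+13 = 31
Expected project duration μ = 31 days. Critical path: A → E → F.

Variance along critical path = 5.444 + 0.444 + 9.000 = 14.889; σ = √14.889 = 3.859 days.
Z = (36 − 31) / 3.859 = 1.296
P(T ≤ 36) = Φ(1.296) ≈ 0.902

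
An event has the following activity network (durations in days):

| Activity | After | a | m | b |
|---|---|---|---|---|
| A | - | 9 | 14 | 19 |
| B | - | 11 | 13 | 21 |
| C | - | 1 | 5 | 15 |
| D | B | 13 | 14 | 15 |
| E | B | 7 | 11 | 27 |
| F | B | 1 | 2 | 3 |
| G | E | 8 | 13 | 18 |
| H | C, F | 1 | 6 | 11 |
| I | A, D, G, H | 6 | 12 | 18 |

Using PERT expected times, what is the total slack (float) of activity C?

te_A = (9 + 4·14 + 19)/6 = 84/6 = 14
te_B = (11 + 4·13 + 21)/6 = 84/6 = 14
te_C = (1 + 4·5 + 15)/6 = 36/6 = 6
te_D = (13 + 4·14 + 15)/6 = 84/6 = 14
te_E = (7 + 4·11 + 27)/6 = 78/6 = 13
te_F = (1 + 4·2 + 3)/6 = 12/6 = 2
te_G = (8 + 4·13 + 18)/6 = 78/6 = 13
te_H = (1 + 4·6 + 11)/6 = 36/6 = 6
te_I = (6 + 4·12 + 18)/6 = 72/6 = 12

Forward pass:
ES_A = 0; EF_A = 14
ES_B = 0; EF_B = 14
ES_C = 0; EF_C = 6
ES_D = 14; EF_D = 14+14 = 28
ES_E = 14; EF_E = 14+13 = 27
ES_F = 14; EF_F = 14+2 = 16
ES_G = 27; EF_G = 27+13 = 40
ES_H = max(EF_C=6, EF_F=16) = 16; EF_H = 16+6 = 22
ES_I = max(EF_A=14, EF_D=28, EF_G=40, EF_H=22) = 40; EF_I = 40+12 = 52
Expected project duration μ = 52 days. Critical path: B → E → G → I.

Backward pass:
LF_I = 52; LS_I = 52−12 = 40
LF_H = LS_I = 40; LS_H = 40−6 = 34
LF_G = LS_I = 40; LS_G = 40−13 = 27
LF_F = LS_H = 34; LS_F = 34−2 = 32
LF_E = LS_G = 27; LS_E = 27−13 = 14
LF_D = LS_I = 40; LS_D = 40−14 = 26
LF_C = LS_H = 34; LS_C = 34−6 = 28
LF_B = min(LS_D=26, LS_E=14, LS_F=32) = 14; LS_B = 14−14 = 0
LF_A = LS_I = 40; LS_A = 40−14 = 26
Slack_C = LS_C − ES_C = 28 − 0 = 28

28 days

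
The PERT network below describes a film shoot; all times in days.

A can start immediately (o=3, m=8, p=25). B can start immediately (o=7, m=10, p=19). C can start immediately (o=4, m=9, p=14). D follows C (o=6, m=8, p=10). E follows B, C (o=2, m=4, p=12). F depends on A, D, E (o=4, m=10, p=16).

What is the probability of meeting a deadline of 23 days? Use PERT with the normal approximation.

0.068

te_A = (3 + 4·8 + 25)/6 = 60/6 = 10; σ²_A = ((25−3)/6)² = 13.444
te_B = (7 + 4·10 + 19)/6 = 66/6 = 11; σ²_B = ((19−7)/6)² = 4.000
te_C = (4 + 4·9 + 14)/6 = 54/6 = 9; σ²_C = ((14−4)/6)² = 2.778
te_D = (6 + 4·8 + 10)/6 = 48/6 = 8; σ²_D = ((10−6)/6)² = 0.444
te_E = (2 + 4·4 + 12)/6 = 30/6 = 5; σ²_E = ((12−2)/6)² = 2.778
te_F = (4 + 4·10 + 16)/6 = 60/6 = 10; σ²_F = ((16−4)/6)² = 4.000

Forward pass:
ES_A = 0; EF_A = 10
ES_B = 0; EF_B = 11
ES_C = 0; EF_C = 9
ES_D = 9; EF_D = 9+8 = 17
ES_E = max(EF_B=11, EF_C=9) = 11; EF_E = 11+5 = 16
ES_F = max(EF_A=10, EF_D=17, EF_E=16) = 17; EF_F = 17+10 = 27
Expected project duration μ = 27 days. Critical path: C → D → F.

Variance along critical path = 2.778 + 0.444 + 4.000 = 7.222; σ = √7.222 = 2.687 days.
Z = (23 − 27) / 2.687 = -1.488
P(T ≤ 23) = Φ(-1.488) ≈ 0.068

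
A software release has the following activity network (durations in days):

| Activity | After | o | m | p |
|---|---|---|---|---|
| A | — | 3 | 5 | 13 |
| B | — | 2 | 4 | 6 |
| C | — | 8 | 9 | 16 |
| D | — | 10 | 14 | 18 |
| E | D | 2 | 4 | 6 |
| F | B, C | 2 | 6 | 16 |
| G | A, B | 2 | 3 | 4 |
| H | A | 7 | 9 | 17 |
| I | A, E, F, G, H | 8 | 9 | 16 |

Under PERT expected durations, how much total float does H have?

2 days

te_A = (3 + 4·5 + 13)/6 = 36/6 = 6
te_B = (2 + 4·4 + 6)/6 = 24/6 = 4
te_C = (8 + 4·9 + 16)/6 = 60/6 = 10
te_D = (10 + 4·14 + 18)/6 = 84/6 = 14
te_E = (2 + 4·4 + 6)/6 = 24/6 = 4
te_F = (2 + 4·6 + 16)/6 = 42/6 = 7
te_G = (2 + 4·3 + 4)/6 = 18/6 = 3
te_H = (7 + 4·9 + 17)/6 = 60/6 = 10
te_I = (8 + 4·9 + 16)/6 = 60/6 = 10

Forward pass:
ES_A = 0; EF_A = 6
ES_B = 0; EF_B = 4
ES_C = 0; EF_C = 10
ES_D = 0; EF_D = 14
ES_E = 14; EF_E = 14+4 = 18
ES_F = max(EF_B=4, EF_C=10) = 10; EF_F = 10+7 = 17
ES_G = max(EF_A=6, EF_B=4) = 6; EF_G = 6+3 = 9
ES_H = 6; EF_H = 6+10 = 16
ES_I = max(EF_A=6, EF_E=18, EF_F=17, EF_G=9, EF_H=16) = 18; EF_I = 18+10 = 28
Expected project duration μ = 28 days. Critical path: D → E → I.

Backward pass:
LF_I = 28; LS_I = 28−10 = 18
LF_H = LS_I = 18; LS_H = 18−10 = 8
LF_G = LS_I = 18; LS_G = 18−3 = 15
LF_F = LS_I = 18; LS_F = 18−7 = 11
LF_E = LS_I = 18; LS_E = 18−4 = 14
LF_D = LS_E = 14; LS_D = 14−14 = 0
LF_C = LS_F = 11; LS_C = 11−10 = 1
LF_B = min(LS_F=11, LS_G=15) = 11; LS_B = 11−4 = 7
LF_A = min(LS_G=15, LS_H=8, LS_I=18) = 8; LS_A = 8−6 = 2
Slack_H = LS_H − ES_H = 8 − 6 = 2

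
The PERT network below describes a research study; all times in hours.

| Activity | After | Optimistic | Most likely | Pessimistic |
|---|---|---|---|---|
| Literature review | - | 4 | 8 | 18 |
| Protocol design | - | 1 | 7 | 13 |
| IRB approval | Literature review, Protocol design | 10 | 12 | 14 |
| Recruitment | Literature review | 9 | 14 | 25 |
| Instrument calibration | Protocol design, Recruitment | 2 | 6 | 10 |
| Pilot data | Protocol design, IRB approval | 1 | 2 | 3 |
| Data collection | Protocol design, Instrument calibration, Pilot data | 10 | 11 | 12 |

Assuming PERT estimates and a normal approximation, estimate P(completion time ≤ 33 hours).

te_Literature review = (4 + 4·8 + 18)/6 = 54/6 = 9; σ²_Literature review = ((18−4)/6)² = 5.444
te_Protocol design = (1 + 4·7 + 13)/6 = 42/6 = 7; σ²_Protocol design = ((13−1)/6)² = 4.000
te_IRB approval = (10 + 4·12 + 14)/6 = 72/6 = 12; σ²_IRB approval = ((14−10)/6)² = 0.444
te_Recruitment = (9 + 4·14 + 25)/6 = 90/6 = 15; σ²_Recruitment = ((25−9)/6)² = 7.111
te_Instrument calibration = (2 + 4·6 + 10)/6 = 36/6 = 6; σ²_Instrument calibration = ((10−2)/6)² = 1.778
te_Pilot data = (1 + 4·2 + 3)/6 = 12/6 = 2; σ²_Pilot data = ((3−1)/6)² = 0.111
te_Data collection = (10 + 4·11 + 12)/6 = 66/6 = 11; σ²_Data collection = ((12−10)/6)² = 0.111

Forward pass:
ES_Literature review = 0; EF_Literature review = 9
ES_Protocol design = 0; EF_Protocol design = 7
ES_IRB approval = max(EF_Literature review=9, EF_Protocol design=7) = 9; EF_IRB approval = 9+12 = 21
ES_Recruitment = 9; EF_Recruitment = 9+15 = 24
ES_Instrument calibration = max(EF_Protocol design=7, EF_Recruitment=24) = 24; EF_Instrument calibration = 24+6 = 30
ES_Pilot data = max(EF_Protocol design=7, EF_IRB approval=21) = 21; EF_Pilot data = 21+2 = 23
ES_Data collection = max(EF_Protocol design=7, EF_Instrument calibration=30, EF_Pilot data=23) = 30; EF_Data collection = 30+11 = 41
Expected project duration μ = 41 hours. Critical path: Literature review → Recruitment → Instrument calibration → Data collection.

Variance along critical path = 5.444 + 7.111 + 1.778 + 0.111 = 14.444; σ = √14.444 = 3.801 hours.
Z = (33 − 41) / 3.801 = -2.105
P(T ≤ 33) = Φ(-2.105) ≈ 0.018

0.018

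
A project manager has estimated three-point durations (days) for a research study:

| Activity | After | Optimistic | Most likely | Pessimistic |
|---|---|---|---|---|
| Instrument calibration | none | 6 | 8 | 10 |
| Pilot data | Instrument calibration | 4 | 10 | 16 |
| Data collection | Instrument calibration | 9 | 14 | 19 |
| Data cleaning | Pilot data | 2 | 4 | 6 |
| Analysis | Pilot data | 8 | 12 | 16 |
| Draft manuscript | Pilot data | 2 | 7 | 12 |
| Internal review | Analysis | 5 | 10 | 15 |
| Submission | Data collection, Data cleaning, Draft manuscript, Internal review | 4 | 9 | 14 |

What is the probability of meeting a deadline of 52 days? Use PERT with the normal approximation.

te_Instrument calibration = (6 + 4·8 + 10)/6 = 48/6 = 8; σ²_Instrument calibration = ((10−6)/6)² = 0.444
te_Pilot data = (4 + 4·10 + 16)/6 = 60/6 = 10; σ²_Pilot data = ((16−4)/6)² = 4.000
te_Data collection = (9 + 4·14 + 19)/6 = 84/6 = 14; σ²_Data collection = ((19−9)/6)² = 2.778
te_Data cleaning = (2 + 4·4 + 6)/6 = 24/6 = 4; σ²_Data cleaning = ((6−2)/6)² = 0.444
te_Analysis = (8 + 4·12 + 16)/6 = 72/6 = 12; σ²_Analysis = ((16−8)/6)² = 1.778
te_Draft manuscript = (2 + 4·7 + 12)/6 = 42/6 = 7; σ²_Draft manuscript = ((12−2)/6)² = 2.778
te_Internal review = (5 + 4·10 + 15)/6 = 60/6 = 10; σ²_Internal review = ((15−5)/6)² = 2.778
te_Submission = (4 + 4·9 + 14)/6 = 54/6 = 9; σ²_Submission = ((14−4)/6)² = 2.778

Forward pass:
ES_Instrument calibration = 0; EF_Instrument calibration = 8
ES_Pilot data = 8; EF_Pilot data = 8+10 = 18
ES_Data collection = 8; EF_Data collection = 8+14 = 22
ES_Data cleaning = 18; EF_Data cleaning = 18+4 = 22
ES_Analysis = 18; EF_Analysis = 18+12 = 30
ES_Draft manuscript = 18; EF_Draft manuscript = 18+7 = 25
ES_Internal review = 30; EF_Internal review = 30+10 = 40
ES_Submission = max(EF_Data collection=22, EF_Data cleaning=22, EF_Draft manuscript=25, EF_Internal review=40) = 40; EF_Submission = 40+9 = 49
Expected project duration μ = 49 days. Critical path: Instrument calibration → Pilot data → Analysis → Internal review → Submission.

Variance along critical path = 0.444 + 4.000 + 1.778 + 2.778 + 2.778 = 11.778; σ = √11.778 = 3.432 days.
Z = (52 − 49) / 3.432 = 0.874
P(T ≤ 52) = Φ(0.874) ≈ 0.809

0.809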